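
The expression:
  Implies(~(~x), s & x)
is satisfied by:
  {s: True, x: False}
  {x: False, s: False}
  {x: True, s: True}


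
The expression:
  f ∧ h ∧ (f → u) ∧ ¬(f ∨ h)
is never true.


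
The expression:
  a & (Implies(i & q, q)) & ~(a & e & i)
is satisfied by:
  {a: True, e: False, i: False}
  {a: True, i: True, e: False}
  {a: True, e: True, i: False}


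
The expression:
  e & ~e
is never true.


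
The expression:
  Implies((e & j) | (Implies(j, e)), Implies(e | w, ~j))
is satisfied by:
  {e: False, j: False}
  {j: True, e: False}
  {e: True, j: False}


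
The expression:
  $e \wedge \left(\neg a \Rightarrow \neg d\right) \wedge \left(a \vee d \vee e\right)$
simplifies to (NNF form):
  $e \wedge \left(a \vee \neg d\right)$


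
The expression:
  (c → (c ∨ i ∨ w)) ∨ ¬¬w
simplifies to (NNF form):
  True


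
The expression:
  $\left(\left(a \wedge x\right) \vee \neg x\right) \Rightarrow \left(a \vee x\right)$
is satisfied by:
  {a: True, x: True}
  {a: True, x: False}
  {x: True, a: False}


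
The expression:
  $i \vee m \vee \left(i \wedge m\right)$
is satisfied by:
  {i: True, m: True}
  {i: True, m: False}
  {m: True, i: False}


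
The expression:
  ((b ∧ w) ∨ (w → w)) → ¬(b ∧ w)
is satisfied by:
  {w: False, b: False}
  {b: True, w: False}
  {w: True, b: False}


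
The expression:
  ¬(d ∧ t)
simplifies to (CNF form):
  ¬d ∨ ¬t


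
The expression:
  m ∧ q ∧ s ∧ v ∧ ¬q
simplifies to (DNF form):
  False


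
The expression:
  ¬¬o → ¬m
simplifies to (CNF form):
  ¬m ∨ ¬o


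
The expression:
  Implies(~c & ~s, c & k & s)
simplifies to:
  c | s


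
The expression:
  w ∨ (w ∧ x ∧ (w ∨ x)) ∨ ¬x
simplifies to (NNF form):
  w ∨ ¬x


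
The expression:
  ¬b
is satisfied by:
  {b: False}


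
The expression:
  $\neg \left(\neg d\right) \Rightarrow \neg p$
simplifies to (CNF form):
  $\neg d \vee \neg p$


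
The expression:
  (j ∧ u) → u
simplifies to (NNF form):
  True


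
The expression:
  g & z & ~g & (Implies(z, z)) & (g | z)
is never true.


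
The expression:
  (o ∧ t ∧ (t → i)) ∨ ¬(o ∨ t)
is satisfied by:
  {i: True, t: False, o: False}
  {i: False, t: False, o: False}
  {t: True, o: True, i: True}


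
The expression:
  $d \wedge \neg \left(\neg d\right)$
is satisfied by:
  {d: True}


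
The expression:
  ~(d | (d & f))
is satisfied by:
  {d: False}


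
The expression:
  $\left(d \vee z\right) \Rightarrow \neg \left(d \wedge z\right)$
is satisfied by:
  {z: False, d: False}
  {d: True, z: False}
  {z: True, d: False}


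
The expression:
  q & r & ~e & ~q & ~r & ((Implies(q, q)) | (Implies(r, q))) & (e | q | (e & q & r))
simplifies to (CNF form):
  False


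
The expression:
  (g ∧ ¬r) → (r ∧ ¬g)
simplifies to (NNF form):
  r ∨ ¬g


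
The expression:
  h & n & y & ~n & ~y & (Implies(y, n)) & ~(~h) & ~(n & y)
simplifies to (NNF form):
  False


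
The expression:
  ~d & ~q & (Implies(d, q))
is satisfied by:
  {q: False, d: False}


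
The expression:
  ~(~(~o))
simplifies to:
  ~o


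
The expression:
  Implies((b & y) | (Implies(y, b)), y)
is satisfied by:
  {y: True}


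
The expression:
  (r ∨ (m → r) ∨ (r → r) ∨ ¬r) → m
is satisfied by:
  {m: True}


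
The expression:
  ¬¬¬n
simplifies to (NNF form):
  ¬n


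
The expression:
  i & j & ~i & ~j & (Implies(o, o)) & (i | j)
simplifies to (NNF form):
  False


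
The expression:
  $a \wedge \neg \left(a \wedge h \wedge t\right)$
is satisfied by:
  {a: True, h: False, t: False}
  {a: True, t: True, h: False}
  {a: True, h: True, t: False}


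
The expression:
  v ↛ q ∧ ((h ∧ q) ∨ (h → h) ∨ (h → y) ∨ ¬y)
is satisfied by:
  {v: True, q: False}


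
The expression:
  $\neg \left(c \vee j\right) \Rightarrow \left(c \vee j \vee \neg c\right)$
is always true.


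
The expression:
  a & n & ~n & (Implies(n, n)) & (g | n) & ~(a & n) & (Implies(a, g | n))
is never true.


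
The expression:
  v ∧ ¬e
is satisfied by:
  {v: True, e: False}


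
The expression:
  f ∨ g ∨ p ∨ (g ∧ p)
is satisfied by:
  {g: True, p: True, f: True}
  {g: True, p: True, f: False}
  {g: True, f: True, p: False}
  {g: True, f: False, p: False}
  {p: True, f: True, g: False}
  {p: True, f: False, g: False}
  {f: True, p: False, g: False}


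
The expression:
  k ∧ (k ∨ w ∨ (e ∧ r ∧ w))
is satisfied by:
  {k: True}


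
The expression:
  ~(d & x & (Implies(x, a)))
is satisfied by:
  {x: False, d: False, a: False}
  {a: True, x: False, d: False}
  {d: True, x: False, a: False}
  {a: True, d: True, x: False}
  {x: True, a: False, d: False}
  {a: True, x: True, d: False}
  {d: True, x: True, a: False}


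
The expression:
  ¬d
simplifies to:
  ¬d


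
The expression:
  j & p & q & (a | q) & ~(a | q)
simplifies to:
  False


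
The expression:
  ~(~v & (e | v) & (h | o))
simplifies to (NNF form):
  v | ~e | (~h & ~o)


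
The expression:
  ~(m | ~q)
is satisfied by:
  {q: True, m: False}


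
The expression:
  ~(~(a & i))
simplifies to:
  a & i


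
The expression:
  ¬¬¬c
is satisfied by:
  {c: False}


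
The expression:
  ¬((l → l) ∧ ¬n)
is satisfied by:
  {n: True}


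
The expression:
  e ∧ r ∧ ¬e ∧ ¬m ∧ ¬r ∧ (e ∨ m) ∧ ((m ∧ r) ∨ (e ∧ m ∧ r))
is never true.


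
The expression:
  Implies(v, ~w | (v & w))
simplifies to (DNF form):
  True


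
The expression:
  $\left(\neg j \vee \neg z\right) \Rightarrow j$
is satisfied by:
  {j: True}


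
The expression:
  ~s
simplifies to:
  ~s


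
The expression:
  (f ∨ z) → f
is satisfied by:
  {f: True, z: False}
  {z: False, f: False}
  {z: True, f: True}


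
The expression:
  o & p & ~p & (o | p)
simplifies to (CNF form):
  False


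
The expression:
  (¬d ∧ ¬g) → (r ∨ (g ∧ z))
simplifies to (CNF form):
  d ∨ g ∨ r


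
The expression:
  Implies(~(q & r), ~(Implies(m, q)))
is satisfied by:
  {m: True, r: True, q: False}
  {m: True, r: False, q: False}
  {q: True, m: True, r: True}
  {q: True, r: True, m: False}


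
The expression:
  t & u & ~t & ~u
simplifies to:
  False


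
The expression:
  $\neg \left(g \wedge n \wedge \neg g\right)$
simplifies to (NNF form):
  $\text{True}$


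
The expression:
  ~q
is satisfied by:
  {q: False}


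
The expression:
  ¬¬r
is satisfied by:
  {r: True}


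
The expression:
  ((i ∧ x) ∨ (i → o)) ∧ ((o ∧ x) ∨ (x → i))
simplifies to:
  o ∨ (i ∧ x) ∨ (¬i ∧ ¬x)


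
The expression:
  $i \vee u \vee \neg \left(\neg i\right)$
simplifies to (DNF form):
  $i \vee u$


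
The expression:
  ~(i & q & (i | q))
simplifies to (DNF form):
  ~i | ~q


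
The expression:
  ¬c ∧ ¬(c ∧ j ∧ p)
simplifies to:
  ¬c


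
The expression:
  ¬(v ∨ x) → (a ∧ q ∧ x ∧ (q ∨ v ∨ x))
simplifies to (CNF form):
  v ∨ x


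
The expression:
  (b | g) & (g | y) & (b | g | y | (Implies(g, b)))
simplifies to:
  g | (b & y)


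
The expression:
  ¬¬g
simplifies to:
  g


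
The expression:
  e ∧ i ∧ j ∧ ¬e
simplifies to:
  False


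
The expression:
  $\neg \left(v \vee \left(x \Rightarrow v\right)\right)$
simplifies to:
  $x \wedge \neg v$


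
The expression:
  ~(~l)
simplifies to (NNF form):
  l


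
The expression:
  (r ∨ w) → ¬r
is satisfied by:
  {r: False}


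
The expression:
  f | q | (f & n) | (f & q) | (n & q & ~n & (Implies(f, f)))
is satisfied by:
  {q: True, f: True}
  {q: True, f: False}
  {f: True, q: False}


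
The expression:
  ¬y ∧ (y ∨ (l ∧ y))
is never true.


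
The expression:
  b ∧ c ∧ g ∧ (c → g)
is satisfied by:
  {c: True, b: True, g: True}


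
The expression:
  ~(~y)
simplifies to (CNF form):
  y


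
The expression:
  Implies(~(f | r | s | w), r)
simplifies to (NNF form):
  f | r | s | w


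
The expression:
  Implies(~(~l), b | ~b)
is always true.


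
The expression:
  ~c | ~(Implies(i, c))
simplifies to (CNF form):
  ~c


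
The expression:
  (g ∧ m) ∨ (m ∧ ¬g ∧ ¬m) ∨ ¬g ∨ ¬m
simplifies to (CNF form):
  True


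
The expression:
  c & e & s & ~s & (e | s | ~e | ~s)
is never true.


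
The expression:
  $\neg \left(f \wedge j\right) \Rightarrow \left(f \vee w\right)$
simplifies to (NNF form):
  $f \vee w$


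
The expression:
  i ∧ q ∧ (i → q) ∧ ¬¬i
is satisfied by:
  {i: True, q: True}


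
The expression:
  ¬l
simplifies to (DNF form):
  ¬l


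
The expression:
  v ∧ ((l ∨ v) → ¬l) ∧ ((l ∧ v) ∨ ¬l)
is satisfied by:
  {v: True, l: False}


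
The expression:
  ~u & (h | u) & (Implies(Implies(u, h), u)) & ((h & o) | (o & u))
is never true.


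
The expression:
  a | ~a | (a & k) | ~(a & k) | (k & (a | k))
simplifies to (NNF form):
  True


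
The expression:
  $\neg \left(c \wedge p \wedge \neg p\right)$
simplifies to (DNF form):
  $\text{True}$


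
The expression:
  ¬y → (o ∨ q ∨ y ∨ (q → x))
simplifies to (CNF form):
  True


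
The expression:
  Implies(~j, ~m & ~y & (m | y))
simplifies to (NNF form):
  j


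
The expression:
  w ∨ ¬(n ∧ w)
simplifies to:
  True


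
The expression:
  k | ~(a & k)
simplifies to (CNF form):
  True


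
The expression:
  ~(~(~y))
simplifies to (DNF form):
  ~y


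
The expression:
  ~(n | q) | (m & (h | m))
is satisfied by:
  {m: True, n: False, q: False}
  {m: True, q: True, n: False}
  {m: True, n: True, q: False}
  {m: True, q: True, n: True}
  {q: False, n: False, m: False}


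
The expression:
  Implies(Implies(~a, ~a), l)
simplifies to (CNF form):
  l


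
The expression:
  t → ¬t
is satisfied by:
  {t: False}


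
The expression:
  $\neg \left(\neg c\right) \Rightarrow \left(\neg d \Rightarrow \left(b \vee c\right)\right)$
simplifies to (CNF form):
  $\text{True}$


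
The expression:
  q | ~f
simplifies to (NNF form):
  q | ~f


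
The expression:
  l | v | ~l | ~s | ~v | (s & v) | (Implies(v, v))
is always true.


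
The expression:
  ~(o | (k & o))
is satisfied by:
  {o: False}


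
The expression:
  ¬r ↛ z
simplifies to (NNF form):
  ¬r ∧ ¬z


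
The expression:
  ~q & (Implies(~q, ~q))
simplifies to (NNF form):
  ~q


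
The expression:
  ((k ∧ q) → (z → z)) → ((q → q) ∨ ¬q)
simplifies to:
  True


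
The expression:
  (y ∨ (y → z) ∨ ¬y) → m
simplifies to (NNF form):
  m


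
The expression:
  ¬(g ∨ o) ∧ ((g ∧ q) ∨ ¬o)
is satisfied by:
  {g: False, o: False}


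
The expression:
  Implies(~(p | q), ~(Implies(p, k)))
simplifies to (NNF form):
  p | q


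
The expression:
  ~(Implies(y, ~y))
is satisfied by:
  {y: True}


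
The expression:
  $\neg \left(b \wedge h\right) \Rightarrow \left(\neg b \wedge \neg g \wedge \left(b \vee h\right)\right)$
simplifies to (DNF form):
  $\left(b \wedge h\right) \vee \left(h \wedge \neg g\right)$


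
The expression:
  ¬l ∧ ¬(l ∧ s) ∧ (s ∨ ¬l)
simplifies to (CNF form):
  ¬l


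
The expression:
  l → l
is always true.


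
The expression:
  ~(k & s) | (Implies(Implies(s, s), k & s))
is always true.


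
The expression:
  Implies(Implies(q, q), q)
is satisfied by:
  {q: True}


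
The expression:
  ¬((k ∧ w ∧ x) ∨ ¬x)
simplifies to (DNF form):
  (x ∧ ¬k) ∨ (x ∧ ¬w)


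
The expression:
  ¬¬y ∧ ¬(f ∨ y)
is never true.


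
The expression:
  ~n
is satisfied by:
  {n: False}


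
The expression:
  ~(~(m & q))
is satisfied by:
  {m: True, q: True}


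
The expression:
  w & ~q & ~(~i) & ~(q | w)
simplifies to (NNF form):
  False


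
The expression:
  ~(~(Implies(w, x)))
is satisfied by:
  {x: True, w: False}
  {w: False, x: False}
  {w: True, x: True}


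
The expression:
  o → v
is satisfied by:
  {v: True, o: False}
  {o: False, v: False}
  {o: True, v: True}


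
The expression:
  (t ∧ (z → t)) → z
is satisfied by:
  {z: True, t: False}
  {t: False, z: False}
  {t: True, z: True}


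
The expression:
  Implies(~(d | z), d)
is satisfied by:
  {d: True, z: True}
  {d: True, z: False}
  {z: True, d: False}


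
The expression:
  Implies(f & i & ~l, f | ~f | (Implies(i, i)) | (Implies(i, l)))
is always true.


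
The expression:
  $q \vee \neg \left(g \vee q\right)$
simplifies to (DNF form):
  $q \vee \neg g$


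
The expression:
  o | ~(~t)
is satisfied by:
  {t: True, o: True}
  {t: True, o: False}
  {o: True, t: False}


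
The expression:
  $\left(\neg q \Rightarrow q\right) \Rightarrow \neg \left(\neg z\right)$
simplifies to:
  $z \vee \neg q$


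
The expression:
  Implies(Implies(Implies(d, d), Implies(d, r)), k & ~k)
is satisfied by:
  {d: True, r: False}


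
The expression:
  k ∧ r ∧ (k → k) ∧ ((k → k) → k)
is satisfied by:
  {r: True, k: True}


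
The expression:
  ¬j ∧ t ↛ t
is never true.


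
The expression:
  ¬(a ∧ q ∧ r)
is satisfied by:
  {q: False, a: False, r: False}
  {r: True, q: False, a: False}
  {a: True, q: False, r: False}
  {r: True, a: True, q: False}
  {q: True, r: False, a: False}
  {r: True, q: True, a: False}
  {a: True, q: True, r: False}


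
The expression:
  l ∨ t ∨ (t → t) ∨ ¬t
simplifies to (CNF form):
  True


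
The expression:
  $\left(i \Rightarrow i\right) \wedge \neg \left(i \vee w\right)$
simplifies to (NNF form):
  $\neg i \wedge \neg w$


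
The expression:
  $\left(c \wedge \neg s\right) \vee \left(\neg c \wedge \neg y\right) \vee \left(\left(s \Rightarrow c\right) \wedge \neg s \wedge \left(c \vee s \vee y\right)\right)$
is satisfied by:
  {c: False, s: False, y: False}
  {y: True, c: False, s: False}
  {c: True, y: False, s: False}
  {y: True, c: True, s: False}
  {s: True, y: False, c: False}


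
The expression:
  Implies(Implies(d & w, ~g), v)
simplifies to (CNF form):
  (d | v) & (g | v) & (v | w)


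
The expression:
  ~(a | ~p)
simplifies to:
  p & ~a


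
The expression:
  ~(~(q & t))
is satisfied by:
  {t: True, q: True}


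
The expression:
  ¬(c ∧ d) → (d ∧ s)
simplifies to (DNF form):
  (c ∧ d) ∨ (d ∧ s)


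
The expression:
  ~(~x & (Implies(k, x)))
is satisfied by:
  {x: True, k: True}
  {x: True, k: False}
  {k: True, x: False}


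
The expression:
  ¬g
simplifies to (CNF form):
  ¬g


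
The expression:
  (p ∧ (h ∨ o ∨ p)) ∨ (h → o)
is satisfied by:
  {o: True, p: True, h: False}
  {o: True, h: False, p: False}
  {p: True, h: False, o: False}
  {p: False, h: False, o: False}
  {o: True, p: True, h: True}
  {o: True, h: True, p: False}
  {p: True, h: True, o: False}


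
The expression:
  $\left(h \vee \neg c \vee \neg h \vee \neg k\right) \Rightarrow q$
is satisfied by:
  {q: True}


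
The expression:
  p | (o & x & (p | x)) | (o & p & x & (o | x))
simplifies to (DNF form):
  p | (o & x)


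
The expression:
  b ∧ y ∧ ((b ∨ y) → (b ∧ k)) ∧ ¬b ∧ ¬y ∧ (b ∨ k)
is never true.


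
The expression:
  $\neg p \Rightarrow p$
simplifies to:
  $p$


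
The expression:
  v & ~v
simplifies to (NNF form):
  False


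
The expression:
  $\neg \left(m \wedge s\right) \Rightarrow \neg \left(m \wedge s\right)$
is always true.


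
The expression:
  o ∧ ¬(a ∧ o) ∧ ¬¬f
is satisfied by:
  {f: True, o: True, a: False}


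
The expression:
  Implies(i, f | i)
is always true.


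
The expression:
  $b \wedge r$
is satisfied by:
  {r: True, b: True}


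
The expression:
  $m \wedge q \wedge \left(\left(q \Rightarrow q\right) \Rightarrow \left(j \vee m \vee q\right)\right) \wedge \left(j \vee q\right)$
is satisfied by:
  {m: True, q: True}


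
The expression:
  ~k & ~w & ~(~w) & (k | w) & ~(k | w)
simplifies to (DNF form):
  False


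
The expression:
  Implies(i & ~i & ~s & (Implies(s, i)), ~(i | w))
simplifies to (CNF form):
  True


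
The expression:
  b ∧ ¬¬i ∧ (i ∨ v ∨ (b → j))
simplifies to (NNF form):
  b ∧ i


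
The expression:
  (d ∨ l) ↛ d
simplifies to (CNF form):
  l ∧ ¬d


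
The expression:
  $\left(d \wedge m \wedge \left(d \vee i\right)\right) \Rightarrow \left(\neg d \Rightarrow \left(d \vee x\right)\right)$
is always true.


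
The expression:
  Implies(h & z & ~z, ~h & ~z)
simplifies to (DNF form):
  True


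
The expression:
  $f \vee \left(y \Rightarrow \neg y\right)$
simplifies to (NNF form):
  $f \vee \neg y$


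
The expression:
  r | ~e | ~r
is always true.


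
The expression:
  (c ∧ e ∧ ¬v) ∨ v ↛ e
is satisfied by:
  {v: True, c: True, e: False}
  {v: True, c: False, e: False}
  {e: True, c: True, v: False}


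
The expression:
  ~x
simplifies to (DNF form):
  ~x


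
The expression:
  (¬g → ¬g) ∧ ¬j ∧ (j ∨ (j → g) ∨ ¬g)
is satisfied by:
  {j: False}


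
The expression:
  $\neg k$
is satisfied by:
  {k: False}


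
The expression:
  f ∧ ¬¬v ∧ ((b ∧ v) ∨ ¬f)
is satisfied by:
  {b: True, f: True, v: True}


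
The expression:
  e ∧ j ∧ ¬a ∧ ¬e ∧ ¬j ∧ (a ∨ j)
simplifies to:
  False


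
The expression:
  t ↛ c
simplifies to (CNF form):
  t ∧ ¬c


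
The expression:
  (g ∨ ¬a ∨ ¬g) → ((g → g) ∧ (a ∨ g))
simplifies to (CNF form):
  a ∨ g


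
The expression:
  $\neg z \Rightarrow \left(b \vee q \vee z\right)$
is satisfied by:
  {b: True, q: True, z: True}
  {b: True, q: True, z: False}
  {b: True, z: True, q: False}
  {b: True, z: False, q: False}
  {q: True, z: True, b: False}
  {q: True, z: False, b: False}
  {z: True, q: False, b: False}


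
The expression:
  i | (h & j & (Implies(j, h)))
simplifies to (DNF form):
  i | (h & j)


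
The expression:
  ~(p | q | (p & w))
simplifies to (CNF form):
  ~p & ~q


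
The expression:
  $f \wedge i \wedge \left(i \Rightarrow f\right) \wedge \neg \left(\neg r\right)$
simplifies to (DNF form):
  $f \wedge i \wedge r$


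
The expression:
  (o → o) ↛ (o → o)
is never true.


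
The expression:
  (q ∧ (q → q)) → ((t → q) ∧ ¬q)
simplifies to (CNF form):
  ¬q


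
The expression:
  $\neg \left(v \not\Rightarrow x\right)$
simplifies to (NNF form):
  $x \vee \neg v$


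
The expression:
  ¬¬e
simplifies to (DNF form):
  e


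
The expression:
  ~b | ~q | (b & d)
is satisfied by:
  {d: True, q: False, b: False}
  {q: False, b: False, d: False}
  {b: True, d: True, q: False}
  {b: True, q: False, d: False}
  {d: True, q: True, b: False}
  {q: True, d: False, b: False}
  {b: True, q: True, d: True}


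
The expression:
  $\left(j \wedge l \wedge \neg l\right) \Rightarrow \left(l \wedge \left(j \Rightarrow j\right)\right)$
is always true.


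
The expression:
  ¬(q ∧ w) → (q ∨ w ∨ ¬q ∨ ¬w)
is always true.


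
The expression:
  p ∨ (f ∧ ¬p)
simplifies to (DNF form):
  f ∨ p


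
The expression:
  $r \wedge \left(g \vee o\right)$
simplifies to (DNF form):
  $\left(g \wedge r\right) \vee \left(o \wedge r\right)$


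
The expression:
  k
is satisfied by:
  {k: True}


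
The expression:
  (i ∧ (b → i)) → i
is always true.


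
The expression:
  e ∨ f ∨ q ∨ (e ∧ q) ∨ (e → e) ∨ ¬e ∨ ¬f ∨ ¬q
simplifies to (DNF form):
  True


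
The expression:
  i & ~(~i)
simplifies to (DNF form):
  i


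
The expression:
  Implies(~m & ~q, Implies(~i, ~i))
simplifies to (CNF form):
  True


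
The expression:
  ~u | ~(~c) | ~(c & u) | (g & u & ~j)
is always true.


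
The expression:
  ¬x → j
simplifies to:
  j ∨ x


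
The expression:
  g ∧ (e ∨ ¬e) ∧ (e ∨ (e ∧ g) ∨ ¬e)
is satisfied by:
  {g: True}


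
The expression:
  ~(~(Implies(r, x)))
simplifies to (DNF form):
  x | ~r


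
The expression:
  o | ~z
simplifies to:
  o | ~z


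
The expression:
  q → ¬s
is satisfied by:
  {s: False, q: False}
  {q: True, s: False}
  {s: True, q: False}


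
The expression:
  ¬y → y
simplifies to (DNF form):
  y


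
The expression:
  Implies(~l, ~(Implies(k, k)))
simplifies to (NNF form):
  l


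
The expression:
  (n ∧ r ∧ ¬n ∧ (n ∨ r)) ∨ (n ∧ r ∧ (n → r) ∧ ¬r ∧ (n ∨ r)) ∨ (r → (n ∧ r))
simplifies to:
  n ∨ ¬r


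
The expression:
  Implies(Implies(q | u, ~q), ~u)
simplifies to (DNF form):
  q | ~u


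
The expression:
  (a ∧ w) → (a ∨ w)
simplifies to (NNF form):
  True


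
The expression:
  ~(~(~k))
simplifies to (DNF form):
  ~k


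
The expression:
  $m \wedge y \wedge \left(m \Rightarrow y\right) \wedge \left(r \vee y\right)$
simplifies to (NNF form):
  $m \wedge y$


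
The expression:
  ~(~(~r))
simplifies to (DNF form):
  ~r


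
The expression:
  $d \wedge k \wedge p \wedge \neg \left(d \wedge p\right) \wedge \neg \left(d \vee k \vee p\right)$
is never true.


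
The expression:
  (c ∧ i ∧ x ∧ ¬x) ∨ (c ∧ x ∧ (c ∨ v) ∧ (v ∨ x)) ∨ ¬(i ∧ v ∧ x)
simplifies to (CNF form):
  c ∨ ¬i ∨ ¬v ∨ ¬x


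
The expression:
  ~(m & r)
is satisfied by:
  {m: False, r: False}
  {r: True, m: False}
  {m: True, r: False}


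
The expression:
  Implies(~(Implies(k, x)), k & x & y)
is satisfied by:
  {x: True, k: False}
  {k: False, x: False}
  {k: True, x: True}


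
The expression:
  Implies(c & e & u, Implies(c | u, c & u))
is always true.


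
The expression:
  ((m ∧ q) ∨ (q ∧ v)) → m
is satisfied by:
  {m: True, v: False, q: False}
  {v: False, q: False, m: False}
  {m: True, q: True, v: False}
  {q: True, v: False, m: False}
  {m: True, v: True, q: False}
  {v: True, m: False, q: False}
  {m: True, q: True, v: True}


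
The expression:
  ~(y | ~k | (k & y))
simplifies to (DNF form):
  k & ~y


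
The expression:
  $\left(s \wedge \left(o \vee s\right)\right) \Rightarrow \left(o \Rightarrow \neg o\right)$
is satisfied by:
  {s: False, o: False}
  {o: True, s: False}
  {s: True, o: False}


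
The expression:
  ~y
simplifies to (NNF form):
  ~y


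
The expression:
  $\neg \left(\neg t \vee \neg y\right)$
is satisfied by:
  {t: True, y: True}


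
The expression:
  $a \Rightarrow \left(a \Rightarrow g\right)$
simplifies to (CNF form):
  $g \vee \neg a$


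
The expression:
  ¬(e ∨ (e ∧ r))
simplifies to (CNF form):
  ¬e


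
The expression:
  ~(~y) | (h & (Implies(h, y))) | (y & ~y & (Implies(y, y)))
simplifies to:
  y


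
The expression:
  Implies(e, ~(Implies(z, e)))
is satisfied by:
  {e: False}


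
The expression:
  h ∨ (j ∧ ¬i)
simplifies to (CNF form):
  (h ∨ j) ∧ (h ∨ ¬i)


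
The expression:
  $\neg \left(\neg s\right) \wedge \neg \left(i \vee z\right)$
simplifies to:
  $s \wedge \neg i \wedge \neg z$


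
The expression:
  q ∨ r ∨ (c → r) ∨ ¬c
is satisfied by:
  {r: True, q: True, c: False}
  {r: True, c: False, q: False}
  {q: True, c: False, r: False}
  {q: False, c: False, r: False}
  {r: True, q: True, c: True}
  {r: True, c: True, q: False}
  {q: True, c: True, r: False}


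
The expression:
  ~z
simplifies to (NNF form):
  ~z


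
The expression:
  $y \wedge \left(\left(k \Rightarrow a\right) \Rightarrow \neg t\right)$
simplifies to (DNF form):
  $\left(y \wedge \neg t\right) \vee \left(k \wedge y \wedge \neg a\right) \vee \left(k \wedge y \wedge \neg t\right) \vee \left(y \wedge \neg a \wedge \neg t\right)$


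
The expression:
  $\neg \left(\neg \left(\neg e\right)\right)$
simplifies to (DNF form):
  $\neg e$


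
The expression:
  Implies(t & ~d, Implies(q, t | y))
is always true.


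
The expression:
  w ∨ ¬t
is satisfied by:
  {w: True, t: False}
  {t: False, w: False}
  {t: True, w: True}


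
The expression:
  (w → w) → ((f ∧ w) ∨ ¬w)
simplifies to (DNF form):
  f ∨ ¬w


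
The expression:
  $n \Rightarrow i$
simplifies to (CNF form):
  $i \vee \neg n$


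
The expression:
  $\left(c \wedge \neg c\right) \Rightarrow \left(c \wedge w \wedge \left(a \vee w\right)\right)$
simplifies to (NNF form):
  $\text{True}$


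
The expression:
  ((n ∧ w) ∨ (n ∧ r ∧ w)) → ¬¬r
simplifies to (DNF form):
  r ∨ ¬n ∨ ¬w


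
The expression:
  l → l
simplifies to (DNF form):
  True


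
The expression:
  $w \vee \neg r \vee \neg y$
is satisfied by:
  {w: True, y: False, r: False}
  {w: False, y: False, r: False}
  {r: True, w: True, y: False}
  {r: True, w: False, y: False}
  {y: True, w: True, r: False}
  {y: True, w: False, r: False}
  {y: True, r: True, w: True}


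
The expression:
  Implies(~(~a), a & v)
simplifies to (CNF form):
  v | ~a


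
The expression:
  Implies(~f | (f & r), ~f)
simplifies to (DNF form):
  ~f | ~r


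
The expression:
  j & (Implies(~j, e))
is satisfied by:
  {j: True}


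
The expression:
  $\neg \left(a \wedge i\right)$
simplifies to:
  $\neg a \vee \neg i$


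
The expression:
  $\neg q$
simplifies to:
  $\neg q$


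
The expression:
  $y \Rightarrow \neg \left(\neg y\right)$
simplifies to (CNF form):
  $\text{True}$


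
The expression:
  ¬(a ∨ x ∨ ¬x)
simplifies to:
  False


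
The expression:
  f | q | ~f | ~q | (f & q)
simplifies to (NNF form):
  True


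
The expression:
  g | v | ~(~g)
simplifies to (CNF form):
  g | v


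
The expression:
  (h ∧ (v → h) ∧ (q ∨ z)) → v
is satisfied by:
  {v: True, q: False, h: False, z: False}
  {v: True, z: True, q: False, h: False}
  {v: True, q: True, h: False, z: False}
  {v: True, z: True, q: True, h: False}
  {z: False, q: False, h: False, v: False}
  {z: True, q: False, h: False, v: False}
  {q: True, z: False, h: False, v: False}
  {z: True, q: True, h: False, v: False}
  {h: True, v: True, z: False, q: False}
  {z: True, h: True, v: True, q: False}
  {h: True, v: True, q: True, z: False}
  {z: True, h: True, v: True, q: True}
  {h: True, v: False, q: False, z: False}


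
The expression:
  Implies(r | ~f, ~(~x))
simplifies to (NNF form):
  x | (f & ~r)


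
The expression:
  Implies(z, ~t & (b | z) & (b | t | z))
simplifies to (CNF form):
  ~t | ~z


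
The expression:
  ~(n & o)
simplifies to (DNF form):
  ~n | ~o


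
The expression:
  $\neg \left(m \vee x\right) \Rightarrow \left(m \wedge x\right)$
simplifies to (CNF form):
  $m \vee x$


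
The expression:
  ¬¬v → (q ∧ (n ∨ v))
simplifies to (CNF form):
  q ∨ ¬v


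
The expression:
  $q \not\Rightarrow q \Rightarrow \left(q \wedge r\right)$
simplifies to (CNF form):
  $\text{True}$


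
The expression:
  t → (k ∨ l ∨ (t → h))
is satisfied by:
  {l: True, k: True, h: True, t: False}
  {l: True, k: True, h: False, t: False}
  {l: True, h: True, t: False, k: False}
  {l: True, h: False, t: False, k: False}
  {k: True, h: True, t: False, l: False}
  {k: True, h: False, t: False, l: False}
  {h: True, k: False, t: False, l: False}
  {h: False, k: False, t: False, l: False}
  {l: True, k: True, t: True, h: True}
  {l: True, k: True, t: True, h: False}
  {l: True, t: True, h: True, k: False}
  {l: True, t: True, h: False, k: False}
  {t: True, k: True, h: True, l: False}
  {t: True, k: True, h: False, l: False}
  {t: True, h: True, k: False, l: False}


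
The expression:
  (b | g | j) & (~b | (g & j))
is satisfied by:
  {g: True, j: True, b: False}
  {g: True, b: False, j: False}
  {j: True, b: False, g: False}
  {g: True, j: True, b: True}


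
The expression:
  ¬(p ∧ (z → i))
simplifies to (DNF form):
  (z ∧ ¬i) ∨ ¬p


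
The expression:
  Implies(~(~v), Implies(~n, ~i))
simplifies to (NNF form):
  n | ~i | ~v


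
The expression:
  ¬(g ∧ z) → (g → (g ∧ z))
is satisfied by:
  {z: True, g: False}
  {g: False, z: False}
  {g: True, z: True}


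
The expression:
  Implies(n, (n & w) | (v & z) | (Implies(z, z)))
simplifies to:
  True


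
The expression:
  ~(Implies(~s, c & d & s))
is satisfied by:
  {s: False}


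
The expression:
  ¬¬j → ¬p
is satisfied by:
  {p: False, j: False}
  {j: True, p: False}
  {p: True, j: False}


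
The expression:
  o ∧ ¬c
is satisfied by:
  {o: True, c: False}


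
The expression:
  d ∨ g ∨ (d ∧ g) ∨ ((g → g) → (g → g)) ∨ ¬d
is always true.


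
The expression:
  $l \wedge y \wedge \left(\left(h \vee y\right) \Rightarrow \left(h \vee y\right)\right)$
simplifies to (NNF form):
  $l \wedge y$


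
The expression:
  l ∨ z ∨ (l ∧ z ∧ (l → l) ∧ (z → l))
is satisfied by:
  {z: True, l: True}
  {z: True, l: False}
  {l: True, z: False}


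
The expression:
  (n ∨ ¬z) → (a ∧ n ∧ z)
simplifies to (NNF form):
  z ∧ (a ∨ ¬n)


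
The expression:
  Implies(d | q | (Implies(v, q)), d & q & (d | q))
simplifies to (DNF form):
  (d & q) | (d & ~d) | (d & q & v) | (d & q & ~q) | (d & v & ~d) | (q & v & ~q) | (d & ~d & ~q) | (v & ~d & ~q)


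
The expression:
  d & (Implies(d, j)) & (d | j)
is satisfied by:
  {j: True, d: True}


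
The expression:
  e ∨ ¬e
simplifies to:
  True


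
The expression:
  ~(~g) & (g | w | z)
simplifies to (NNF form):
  g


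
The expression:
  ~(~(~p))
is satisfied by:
  {p: False}


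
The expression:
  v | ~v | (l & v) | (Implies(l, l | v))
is always true.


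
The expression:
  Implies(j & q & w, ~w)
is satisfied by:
  {w: False, q: False, j: False}
  {j: True, w: False, q: False}
  {q: True, w: False, j: False}
  {j: True, q: True, w: False}
  {w: True, j: False, q: False}
  {j: True, w: True, q: False}
  {q: True, w: True, j: False}


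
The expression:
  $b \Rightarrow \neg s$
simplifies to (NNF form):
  $\neg b \vee \neg s$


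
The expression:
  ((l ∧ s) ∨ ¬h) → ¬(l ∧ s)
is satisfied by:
  {l: False, s: False}
  {s: True, l: False}
  {l: True, s: False}


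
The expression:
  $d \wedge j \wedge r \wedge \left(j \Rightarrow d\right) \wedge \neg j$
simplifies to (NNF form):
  $\text{False}$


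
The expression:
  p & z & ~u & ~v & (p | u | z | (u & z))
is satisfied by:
  {z: True, p: True, u: False, v: False}


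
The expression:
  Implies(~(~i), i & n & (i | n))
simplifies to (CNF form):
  n | ~i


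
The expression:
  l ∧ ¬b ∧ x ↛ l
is never true.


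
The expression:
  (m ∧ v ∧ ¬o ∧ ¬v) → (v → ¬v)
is always true.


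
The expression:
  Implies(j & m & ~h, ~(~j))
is always true.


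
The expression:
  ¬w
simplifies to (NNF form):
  ¬w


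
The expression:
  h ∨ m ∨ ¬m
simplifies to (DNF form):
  True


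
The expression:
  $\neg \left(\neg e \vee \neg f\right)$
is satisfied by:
  {e: True, f: True}


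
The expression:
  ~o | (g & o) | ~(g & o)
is always true.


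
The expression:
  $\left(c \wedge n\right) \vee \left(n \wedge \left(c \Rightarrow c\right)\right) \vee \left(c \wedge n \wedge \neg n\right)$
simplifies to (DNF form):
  $n$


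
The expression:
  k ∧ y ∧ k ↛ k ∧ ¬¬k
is never true.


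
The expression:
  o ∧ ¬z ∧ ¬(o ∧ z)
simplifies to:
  o ∧ ¬z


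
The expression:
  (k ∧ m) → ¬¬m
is always true.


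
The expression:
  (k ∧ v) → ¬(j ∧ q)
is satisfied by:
  {k: False, q: False, j: False, v: False}
  {v: True, k: False, q: False, j: False}
  {j: True, k: False, q: False, v: False}
  {v: True, j: True, k: False, q: False}
  {q: True, v: False, k: False, j: False}
  {v: True, q: True, k: False, j: False}
  {j: True, q: True, v: False, k: False}
  {v: True, j: True, q: True, k: False}
  {k: True, j: False, q: False, v: False}
  {v: True, k: True, j: False, q: False}
  {j: True, k: True, v: False, q: False}
  {v: True, j: True, k: True, q: False}
  {q: True, k: True, j: False, v: False}
  {v: True, q: True, k: True, j: False}
  {j: True, q: True, k: True, v: False}


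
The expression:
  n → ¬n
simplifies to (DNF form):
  ¬n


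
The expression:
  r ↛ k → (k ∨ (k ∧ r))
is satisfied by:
  {k: True, r: False}
  {r: False, k: False}
  {r: True, k: True}


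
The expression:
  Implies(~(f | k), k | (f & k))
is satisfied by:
  {k: True, f: True}
  {k: True, f: False}
  {f: True, k: False}


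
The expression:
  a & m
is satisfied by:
  {a: True, m: True}


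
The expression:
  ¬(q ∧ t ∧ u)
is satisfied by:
  {u: False, t: False, q: False}
  {q: True, u: False, t: False}
  {t: True, u: False, q: False}
  {q: True, t: True, u: False}
  {u: True, q: False, t: False}
  {q: True, u: True, t: False}
  {t: True, u: True, q: False}


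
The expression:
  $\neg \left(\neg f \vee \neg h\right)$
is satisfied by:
  {h: True, f: True}


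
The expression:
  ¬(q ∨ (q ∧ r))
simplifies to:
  ¬q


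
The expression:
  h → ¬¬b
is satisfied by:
  {b: True, h: False}
  {h: False, b: False}
  {h: True, b: True}


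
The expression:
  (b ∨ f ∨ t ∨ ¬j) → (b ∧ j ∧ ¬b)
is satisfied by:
  {j: True, t: False, f: False, b: False}


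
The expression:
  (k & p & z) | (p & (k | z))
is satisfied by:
  {p: True, k: True, z: True}
  {p: True, k: True, z: False}
  {p: True, z: True, k: False}


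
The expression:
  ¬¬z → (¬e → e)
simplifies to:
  e ∨ ¬z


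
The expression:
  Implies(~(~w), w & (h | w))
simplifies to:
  True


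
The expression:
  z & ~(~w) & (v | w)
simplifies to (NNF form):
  w & z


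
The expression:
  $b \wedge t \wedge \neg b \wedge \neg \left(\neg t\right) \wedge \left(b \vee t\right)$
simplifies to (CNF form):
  $\text{False}$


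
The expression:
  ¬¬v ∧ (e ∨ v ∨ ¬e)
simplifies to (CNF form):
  v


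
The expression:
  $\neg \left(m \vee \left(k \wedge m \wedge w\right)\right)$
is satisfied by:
  {m: False}


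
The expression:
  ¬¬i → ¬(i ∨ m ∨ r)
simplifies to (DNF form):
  ¬i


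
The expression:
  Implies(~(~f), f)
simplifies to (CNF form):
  True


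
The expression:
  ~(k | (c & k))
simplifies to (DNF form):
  ~k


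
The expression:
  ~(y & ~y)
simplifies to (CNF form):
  True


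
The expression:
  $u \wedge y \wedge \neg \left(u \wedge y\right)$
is never true.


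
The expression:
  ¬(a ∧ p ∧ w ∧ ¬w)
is always true.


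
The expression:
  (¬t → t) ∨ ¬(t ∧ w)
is always true.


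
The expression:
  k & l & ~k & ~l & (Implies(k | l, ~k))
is never true.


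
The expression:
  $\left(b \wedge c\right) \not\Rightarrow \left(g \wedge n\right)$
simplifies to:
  $b \wedge c \wedge \left(\neg g \vee \neg n\right)$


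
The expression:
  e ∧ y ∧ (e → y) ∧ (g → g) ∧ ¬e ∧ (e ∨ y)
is never true.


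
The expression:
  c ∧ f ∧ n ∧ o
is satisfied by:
  {c: True, f: True, o: True, n: True}


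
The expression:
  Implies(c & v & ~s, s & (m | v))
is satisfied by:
  {s: True, v: False, c: False}
  {v: False, c: False, s: False}
  {s: True, c: True, v: False}
  {c: True, v: False, s: False}
  {s: True, v: True, c: False}
  {v: True, s: False, c: False}
  {s: True, c: True, v: True}


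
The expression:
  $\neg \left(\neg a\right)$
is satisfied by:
  {a: True}


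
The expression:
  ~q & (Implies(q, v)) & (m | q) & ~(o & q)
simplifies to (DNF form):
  m & ~q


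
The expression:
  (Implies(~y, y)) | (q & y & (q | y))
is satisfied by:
  {y: True}


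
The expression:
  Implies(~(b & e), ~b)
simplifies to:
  e | ~b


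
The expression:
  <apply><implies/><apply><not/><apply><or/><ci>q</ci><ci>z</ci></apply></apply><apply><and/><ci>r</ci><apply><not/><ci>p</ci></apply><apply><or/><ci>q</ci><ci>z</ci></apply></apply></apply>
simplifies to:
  <apply><or/><ci>q</ci><ci>z</ci></apply>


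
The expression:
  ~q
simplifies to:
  ~q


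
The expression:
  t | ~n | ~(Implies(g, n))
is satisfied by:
  {t: True, n: False}
  {n: False, t: False}
  {n: True, t: True}


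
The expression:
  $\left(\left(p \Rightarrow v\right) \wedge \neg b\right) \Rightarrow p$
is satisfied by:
  {b: True, p: True}
  {b: True, p: False}
  {p: True, b: False}


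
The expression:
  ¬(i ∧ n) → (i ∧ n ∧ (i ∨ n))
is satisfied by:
  {i: True, n: True}


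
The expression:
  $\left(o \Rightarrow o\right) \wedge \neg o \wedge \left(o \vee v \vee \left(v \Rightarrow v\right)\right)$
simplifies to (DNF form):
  $\neg o$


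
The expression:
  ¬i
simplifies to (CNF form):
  ¬i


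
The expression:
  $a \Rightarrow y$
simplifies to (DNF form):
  $y \vee \neg a$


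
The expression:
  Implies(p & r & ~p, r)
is always true.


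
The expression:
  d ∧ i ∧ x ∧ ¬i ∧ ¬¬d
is never true.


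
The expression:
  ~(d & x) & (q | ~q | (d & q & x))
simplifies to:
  ~d | ~x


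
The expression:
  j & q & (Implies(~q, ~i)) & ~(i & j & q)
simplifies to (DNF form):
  j & q & ~i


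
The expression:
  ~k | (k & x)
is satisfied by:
  {x: True, k: False}
  {k: False, x: False}
  {k: True, x: True}


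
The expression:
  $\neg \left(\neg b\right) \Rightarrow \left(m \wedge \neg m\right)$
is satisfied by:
  {b: False}


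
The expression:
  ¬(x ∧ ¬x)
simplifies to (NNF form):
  True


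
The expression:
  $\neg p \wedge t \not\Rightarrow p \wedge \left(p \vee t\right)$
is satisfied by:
  {t: True, p: False}


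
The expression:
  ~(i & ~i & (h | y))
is always true.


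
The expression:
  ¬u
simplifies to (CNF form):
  ¬u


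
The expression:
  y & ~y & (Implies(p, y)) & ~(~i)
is never true.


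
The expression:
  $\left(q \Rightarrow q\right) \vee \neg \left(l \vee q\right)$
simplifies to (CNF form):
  $\text{True}$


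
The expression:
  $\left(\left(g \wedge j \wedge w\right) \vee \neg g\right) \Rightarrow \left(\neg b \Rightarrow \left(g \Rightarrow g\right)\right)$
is always true.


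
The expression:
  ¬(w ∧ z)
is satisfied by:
  {w: False, z: False}
  {z: True, w: False}
  {w: True, z: False}


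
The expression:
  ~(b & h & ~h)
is always true.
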